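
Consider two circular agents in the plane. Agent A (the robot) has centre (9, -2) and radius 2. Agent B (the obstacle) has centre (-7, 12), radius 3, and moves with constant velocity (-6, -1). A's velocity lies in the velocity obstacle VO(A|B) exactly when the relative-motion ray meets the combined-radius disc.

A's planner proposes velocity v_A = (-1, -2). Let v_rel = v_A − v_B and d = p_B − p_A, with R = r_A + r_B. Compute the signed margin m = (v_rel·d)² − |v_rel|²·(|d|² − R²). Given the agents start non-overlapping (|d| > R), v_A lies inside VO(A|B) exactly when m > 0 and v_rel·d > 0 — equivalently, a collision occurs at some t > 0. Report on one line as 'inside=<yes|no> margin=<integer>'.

d = (-16, 14),  |d|² = 452;  R = 2+3 = 5,  c = 452−5² = 427
v_rel = (5, -1),  |v_rel|² = 26;  v_rel·d = (5)·(-16) + (-1)·(14) = -94
26·t² + 188·t + 427 = 0  ⇒  m = (-94)² − 26·427 = -2266
m = -2266 < 0,  v_rel·d = -94 < 0  ⇒  outside

inside=no margin=-2266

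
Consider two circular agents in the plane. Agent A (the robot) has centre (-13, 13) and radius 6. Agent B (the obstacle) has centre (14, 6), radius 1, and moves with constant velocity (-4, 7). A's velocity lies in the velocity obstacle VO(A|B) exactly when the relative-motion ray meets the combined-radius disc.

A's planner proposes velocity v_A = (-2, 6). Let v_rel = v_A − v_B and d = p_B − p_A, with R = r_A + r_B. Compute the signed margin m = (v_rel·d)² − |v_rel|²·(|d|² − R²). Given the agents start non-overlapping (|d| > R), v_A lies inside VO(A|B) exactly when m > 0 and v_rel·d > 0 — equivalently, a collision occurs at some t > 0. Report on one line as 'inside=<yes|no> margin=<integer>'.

d = (27, -7),  |d|² = 778;  R = 6+1 = 7,  c = 778−7² = 729
v_rel = (2, -1),  |v_rel|² = 5;  v_rel·d = (2)·(27) + (-1)·(-7) = 61
5·t² − 122·t + 729 = 0  ⇒  m = 61² − 5·729 = 76
m = 76 > 0,  v_rel·d = 61 > 0  ⇒  inside

inside=yes margin=76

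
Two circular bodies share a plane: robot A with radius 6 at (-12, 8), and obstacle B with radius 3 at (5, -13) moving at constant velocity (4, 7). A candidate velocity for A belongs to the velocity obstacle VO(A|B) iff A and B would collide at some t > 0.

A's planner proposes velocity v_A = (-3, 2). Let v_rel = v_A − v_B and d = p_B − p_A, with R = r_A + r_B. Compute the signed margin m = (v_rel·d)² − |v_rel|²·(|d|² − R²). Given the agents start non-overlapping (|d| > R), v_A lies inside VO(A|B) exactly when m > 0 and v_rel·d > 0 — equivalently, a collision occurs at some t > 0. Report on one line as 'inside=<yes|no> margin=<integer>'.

d = (17, -21),  |d|² = 730;  R = 6+3 = 9,  c = 730−9² = 649
v_rel = (-7, -5),  |v_rel|² = 74;  v_rel·d = (-7)·(17) + (-5)·(-21) = -14
74·t² + 28·t + 649 = 0  ⇒  m = (-14)² − 74·649 = -47830
m = -47830 < 0,  v_rel·d = -14 < 0  ⇒  outside

inside=no margin=-47830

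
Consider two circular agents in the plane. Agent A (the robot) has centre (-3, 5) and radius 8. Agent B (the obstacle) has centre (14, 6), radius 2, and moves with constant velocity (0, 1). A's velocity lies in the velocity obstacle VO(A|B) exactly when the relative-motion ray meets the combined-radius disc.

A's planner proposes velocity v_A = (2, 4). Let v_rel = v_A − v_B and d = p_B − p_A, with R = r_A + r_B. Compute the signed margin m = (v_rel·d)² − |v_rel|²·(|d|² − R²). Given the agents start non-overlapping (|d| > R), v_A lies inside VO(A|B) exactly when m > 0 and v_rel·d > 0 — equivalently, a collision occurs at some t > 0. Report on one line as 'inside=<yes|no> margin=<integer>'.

d = (17, 1),  |d|² = 290;  R = 8+2 = 10,  c = 290−10² = 190
v_rel = (2, 3),  |v_rel|² = 13;  v_rel·d = (2)·(17) + (3)·(1) = 37
13·t² − 74·t + 190 = 0  ⇒  m = 37² − 13·190 = -1101
m = -1101 < 0,  v_rel·d = 37 > 0  ⇒  outside

inside=no margin=-1101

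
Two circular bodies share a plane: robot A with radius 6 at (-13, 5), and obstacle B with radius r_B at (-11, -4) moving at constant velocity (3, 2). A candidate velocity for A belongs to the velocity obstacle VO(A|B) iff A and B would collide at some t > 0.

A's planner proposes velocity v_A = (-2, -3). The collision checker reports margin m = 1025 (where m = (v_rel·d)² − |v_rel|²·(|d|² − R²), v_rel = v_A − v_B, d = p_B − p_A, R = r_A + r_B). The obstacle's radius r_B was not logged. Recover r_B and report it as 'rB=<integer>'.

m = 1025
d = (2, -9);  v_rel = (-5, -5),  |v_rel|² = 50
v_rel×d = (-5)·(-9) − (-5)·(2) = 55
since m = R²·50 − 55²:  R² = (3025 + 1025) / 50 = 81
R = √81 = 9  ⇒  r_B = 9 − 6 = 3

rB=3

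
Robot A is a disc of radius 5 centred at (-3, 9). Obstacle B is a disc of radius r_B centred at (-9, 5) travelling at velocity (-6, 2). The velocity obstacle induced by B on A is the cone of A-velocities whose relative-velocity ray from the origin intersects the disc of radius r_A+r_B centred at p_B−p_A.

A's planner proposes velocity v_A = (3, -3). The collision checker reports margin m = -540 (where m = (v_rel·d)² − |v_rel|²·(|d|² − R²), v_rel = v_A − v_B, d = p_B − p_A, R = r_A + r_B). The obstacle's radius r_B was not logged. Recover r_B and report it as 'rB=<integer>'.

m = -540
d = (-6, -4);  v_rel = (9, -5),  |v_rel|² = 106
v_rel×d = (9)·(-4) − (-5)·(-6) = -66
since m = R²·106 − (-66)²:  R² = (4356 + -540) / 106 = 36
R = √36 = 6  ⇒  r_B = 6 − 5 = 1

rB=1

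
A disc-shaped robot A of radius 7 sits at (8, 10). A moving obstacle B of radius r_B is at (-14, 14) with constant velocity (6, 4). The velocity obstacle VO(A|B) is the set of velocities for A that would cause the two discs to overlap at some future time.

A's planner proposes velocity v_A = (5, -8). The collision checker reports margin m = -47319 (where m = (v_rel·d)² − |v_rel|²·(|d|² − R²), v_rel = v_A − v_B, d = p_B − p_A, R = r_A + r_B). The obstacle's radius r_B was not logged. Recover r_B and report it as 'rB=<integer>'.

m = -47319
d = (-22, 4);  v_rel = (-1, -12),  |v_rel|² = 145
v_rel×d = (-1)·(4) − (-12)·(-22) = -268
since m = R²·145 − (-268)²:  R² = (71824 + -47319) / 145 = 169
R = √169 = 13  ⇒  r_B = 13 − 7 = 6

rB=6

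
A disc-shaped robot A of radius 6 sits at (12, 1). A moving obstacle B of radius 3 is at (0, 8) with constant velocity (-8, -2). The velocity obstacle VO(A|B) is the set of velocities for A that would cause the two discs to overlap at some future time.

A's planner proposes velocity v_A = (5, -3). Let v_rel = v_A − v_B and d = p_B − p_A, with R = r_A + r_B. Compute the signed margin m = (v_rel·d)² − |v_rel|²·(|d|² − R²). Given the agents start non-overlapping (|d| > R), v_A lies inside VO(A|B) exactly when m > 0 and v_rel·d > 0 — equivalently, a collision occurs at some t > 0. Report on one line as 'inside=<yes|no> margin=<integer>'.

d = (-12, 7),  |d|² = 193;  R = 6+3 = 9,  c = 193−9² = 112
v_rel = (13, -1),  |v_rel|² = 170;  v_rel·d = (13)·(-12) + (-1)·(7) = -163
170·t² + 326·t + 112 = 0  ⇒  m = (-163)² − 170·112 = 7529
m = 7529 > 0,  v_rel·d = -163 < 0  ⇒  outside

inside=no margin=7529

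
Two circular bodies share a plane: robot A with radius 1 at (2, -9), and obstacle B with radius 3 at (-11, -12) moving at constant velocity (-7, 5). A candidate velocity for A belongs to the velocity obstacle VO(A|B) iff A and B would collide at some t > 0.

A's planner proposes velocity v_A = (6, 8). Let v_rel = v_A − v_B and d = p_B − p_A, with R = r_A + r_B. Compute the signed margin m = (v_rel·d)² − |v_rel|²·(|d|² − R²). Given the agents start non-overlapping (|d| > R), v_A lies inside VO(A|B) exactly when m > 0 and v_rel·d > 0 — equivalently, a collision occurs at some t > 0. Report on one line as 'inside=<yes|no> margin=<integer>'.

d = (-13, -3),  |d|² = 178;  R = 1+3 = 4,  c = 178−4² = 162
v_rel = (13, 3),  |v_rel|² = 178;  v_rel·d = (13)·(-13) + (3)·(-3) = -178
178·t² + 356·t + 162 = 0  ⇒  m = (-178)² − 178·162 = 2848
m = 2848 > 0,  v_rel·d = -178 < 0  ⇒  outside

inside=no margin=2848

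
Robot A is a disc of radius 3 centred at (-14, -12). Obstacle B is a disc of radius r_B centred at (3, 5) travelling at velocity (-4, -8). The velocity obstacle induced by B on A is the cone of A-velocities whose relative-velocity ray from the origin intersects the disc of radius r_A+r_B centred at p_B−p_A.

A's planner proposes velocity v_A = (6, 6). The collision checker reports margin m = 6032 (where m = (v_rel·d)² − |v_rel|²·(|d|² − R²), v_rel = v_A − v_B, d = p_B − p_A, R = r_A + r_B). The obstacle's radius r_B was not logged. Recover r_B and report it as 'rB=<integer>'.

m = 6032
d = (17, 17);  v_rel = (10, 14),  |v_rel|² = 296
v_rel×d = (10)·(17) − (14)·(17) = -68
since m = R²·296 − (-68)²:  R² = (4624 + 6032) / 296 = 36
R = √36 = 6  ⇒  r_B = 6 − 3 = 3

rB=3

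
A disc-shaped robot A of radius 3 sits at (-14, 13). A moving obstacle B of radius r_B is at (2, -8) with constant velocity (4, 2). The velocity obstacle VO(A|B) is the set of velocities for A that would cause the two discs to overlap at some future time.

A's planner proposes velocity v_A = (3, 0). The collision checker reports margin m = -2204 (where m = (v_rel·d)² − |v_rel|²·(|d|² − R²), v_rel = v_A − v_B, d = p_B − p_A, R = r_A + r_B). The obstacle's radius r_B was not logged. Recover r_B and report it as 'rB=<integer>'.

m = -2204
d = (16, -21);  v_rel = (-1, -2),  |v_rel|² = 5
v_rel×d = (-1)·(-21) − (-2)·(16) = 53
since m = R²·5 − 53²:  R² = (2809 + -2204) / 5 = 121
R = √121 = 11  ⇒  r_B = 11 − 3 = 8

rB=8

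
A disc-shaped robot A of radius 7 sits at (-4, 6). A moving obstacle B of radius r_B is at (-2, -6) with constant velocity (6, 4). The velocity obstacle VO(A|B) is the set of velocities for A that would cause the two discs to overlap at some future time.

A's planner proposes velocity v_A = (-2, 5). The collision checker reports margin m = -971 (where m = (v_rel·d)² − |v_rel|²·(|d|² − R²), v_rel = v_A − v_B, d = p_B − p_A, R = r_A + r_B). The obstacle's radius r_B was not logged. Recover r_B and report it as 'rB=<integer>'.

m = -971
d = (2, -12);  v_rel = (-8, 1),  |v_rel|² = 65
v_rel×d = (-8)·(-12) − (1)·(2) = 94
since m = R²·65 − 94²:  R² = (8836 + -971) / 65 = 121
R = √121 = 11  ⇒  r_B = 11 − 7 = 4

rB=4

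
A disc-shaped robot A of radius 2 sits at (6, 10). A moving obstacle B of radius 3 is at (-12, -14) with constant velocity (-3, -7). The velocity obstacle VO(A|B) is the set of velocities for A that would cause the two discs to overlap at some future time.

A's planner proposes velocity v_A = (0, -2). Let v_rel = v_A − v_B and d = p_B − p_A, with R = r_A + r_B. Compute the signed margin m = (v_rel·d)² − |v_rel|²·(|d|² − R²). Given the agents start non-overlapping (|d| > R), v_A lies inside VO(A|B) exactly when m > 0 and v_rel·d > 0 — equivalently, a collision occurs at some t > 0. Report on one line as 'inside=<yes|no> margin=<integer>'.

d = (-18, -24),  |d|² = 900;  R = 2+3 = 5,  c = 900−5² = 875
v_rel = (3, 5),  |v_rel|² = 34;  v_rel·d = (3)·(-18) + (5)·(-24) = -174
34·t² + 348·t + 875 = 0  ⇒  m = (-174)² − 34·875 = 526
m = 526 > 0,  v_rel·d = -174 < 0  ⇒  outside

inside=no margin=526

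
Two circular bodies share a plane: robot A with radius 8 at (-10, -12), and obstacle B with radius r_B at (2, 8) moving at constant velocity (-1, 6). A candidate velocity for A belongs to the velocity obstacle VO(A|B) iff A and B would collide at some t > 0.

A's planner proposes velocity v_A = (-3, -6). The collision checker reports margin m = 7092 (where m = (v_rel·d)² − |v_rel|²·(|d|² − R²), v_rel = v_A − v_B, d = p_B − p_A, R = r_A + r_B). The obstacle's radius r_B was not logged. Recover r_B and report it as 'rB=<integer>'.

m = 7092
d = (12, 20);  v_rel = (-2, -12),  |v_rel|² = 148
v_rel×d = (-2)·(20) − (-12)·(12) = 104
since m = R²·148 − 104²:  R² = (10816 + 7092) / 148 = 121
R = √121 = 11  ⇒  r_B = 11 − 8 = 3

rB=3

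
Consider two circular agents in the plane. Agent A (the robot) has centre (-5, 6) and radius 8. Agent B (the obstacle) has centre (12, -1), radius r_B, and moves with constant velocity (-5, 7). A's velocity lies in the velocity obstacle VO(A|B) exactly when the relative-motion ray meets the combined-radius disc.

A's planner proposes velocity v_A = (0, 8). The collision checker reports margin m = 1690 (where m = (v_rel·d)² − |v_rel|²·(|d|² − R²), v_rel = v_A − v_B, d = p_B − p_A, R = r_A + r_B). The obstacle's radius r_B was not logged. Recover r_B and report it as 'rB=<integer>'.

m = 1690
d = (17, -7);  v_rel = (5, 1),  |v_rel|² = 26
v_rel×d = (5)·(-7) − (1)·(17) = -52
since m = R²·26 − (-52)²:  R² = (2704 + 1690) / 26 = 169
R = √169 = 13  ⇒  r_B = 13 − 8 = 5

rB=5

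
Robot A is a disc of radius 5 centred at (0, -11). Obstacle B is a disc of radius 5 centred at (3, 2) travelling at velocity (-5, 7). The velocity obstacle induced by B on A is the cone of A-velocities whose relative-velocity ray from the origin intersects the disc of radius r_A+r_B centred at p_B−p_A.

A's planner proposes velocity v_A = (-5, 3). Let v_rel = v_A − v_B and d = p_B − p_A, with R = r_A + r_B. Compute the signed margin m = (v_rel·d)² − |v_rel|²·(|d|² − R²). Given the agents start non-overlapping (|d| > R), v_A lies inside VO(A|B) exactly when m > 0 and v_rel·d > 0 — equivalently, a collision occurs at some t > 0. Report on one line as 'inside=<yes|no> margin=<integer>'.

d = (3, 13),  |d|² = 178;  R = 5+5 = 10,  c = 178−10² = 78
v_rel = (0, -4),  |v_rel|² = 16;  v_rel·d = (0)·(3) + (-4)·(13) = -52
16·t² + 104·t + 78 = 0  ⇒  m = (-52)² − 16·78 = 1456
m = 1456 > 0,  v_rel·d = -52 < 0  ⇒  outside

inside=no margin=1456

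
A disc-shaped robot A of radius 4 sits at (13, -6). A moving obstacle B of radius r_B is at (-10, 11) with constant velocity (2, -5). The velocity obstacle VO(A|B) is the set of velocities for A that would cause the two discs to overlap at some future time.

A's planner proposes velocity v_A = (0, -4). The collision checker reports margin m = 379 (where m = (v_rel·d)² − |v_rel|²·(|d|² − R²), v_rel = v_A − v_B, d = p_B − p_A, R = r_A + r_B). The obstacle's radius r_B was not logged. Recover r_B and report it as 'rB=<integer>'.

m = 379
d = (-23, 17);  v_rel = (-2, 1),  |v_rel|² = 5
v_rel×d = (-2)·(17) − (1)·(-23) = -11
since m = R²·5 − (-11)²:  R² = (121 + 379) / 5 = 100
R = √100 = 10  ⇒  r_B = 10 − 4 = 6

rB=6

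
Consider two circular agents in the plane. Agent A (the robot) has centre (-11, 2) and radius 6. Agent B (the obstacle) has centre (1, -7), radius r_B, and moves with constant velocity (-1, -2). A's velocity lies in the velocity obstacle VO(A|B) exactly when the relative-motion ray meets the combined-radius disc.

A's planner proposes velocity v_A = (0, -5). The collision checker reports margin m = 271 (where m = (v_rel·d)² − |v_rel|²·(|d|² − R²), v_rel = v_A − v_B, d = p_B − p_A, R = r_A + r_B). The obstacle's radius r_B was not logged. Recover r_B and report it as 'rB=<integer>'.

m = 271
d = (12, -9);  v_rel = (1, -3),  |v_rel|² = 10
v_rel×d = (1)·(-9) − (-3)·(12) = 27
since m = R²·10 − 27²:  R² = (729 + 271) / 10 = 100
R = √100 = 10  ⇒  r_B = 10 − 6 = 4

rB=4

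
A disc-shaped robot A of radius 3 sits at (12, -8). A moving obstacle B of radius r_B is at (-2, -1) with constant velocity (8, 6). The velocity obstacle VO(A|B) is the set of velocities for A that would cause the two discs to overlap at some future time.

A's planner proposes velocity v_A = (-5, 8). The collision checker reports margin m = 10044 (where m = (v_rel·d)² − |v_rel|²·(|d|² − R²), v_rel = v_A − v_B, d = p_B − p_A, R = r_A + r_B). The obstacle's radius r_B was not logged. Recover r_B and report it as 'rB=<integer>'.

m = 10044
d = (-14, 7);  v_rel = (-13, 2),  |v_rel|² = 173
v_rel×d = (-13)·(7) − (2)·(-14) = -63
since m = R²·173 − (-63)²:  R² = (3969 + 10044) / 173 = 81
R = √81 = 9  ⇒  r_B = 9 − 3 = 6

rB=6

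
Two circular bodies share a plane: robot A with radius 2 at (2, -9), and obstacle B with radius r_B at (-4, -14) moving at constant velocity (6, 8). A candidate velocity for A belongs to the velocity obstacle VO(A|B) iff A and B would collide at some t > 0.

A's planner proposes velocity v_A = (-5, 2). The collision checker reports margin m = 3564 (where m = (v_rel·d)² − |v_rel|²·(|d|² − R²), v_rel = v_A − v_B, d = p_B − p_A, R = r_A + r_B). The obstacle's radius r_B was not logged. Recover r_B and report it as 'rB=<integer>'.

m = 3564
d = (-6, -5);  v_rel = (-11, -6),  |v_rel|² = 157
v_rel×d = (-11)·(-5) − (-6)·(-6) = 19
since m = R²·157 − 19²:  R² = (361 + 3564) / 157 = 25
R = √25 = 5  ⇒  r_B = 5 − 2 = 3

rB=3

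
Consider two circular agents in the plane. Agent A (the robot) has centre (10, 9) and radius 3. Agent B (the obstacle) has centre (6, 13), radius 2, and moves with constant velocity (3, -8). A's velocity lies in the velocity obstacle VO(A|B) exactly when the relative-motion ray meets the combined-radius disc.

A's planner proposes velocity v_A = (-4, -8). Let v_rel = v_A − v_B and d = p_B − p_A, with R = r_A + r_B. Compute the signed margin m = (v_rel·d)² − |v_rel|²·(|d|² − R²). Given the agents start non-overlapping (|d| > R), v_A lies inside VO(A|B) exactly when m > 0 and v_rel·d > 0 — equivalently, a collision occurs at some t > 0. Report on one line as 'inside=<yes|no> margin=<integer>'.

d = (-4, 4),  |d|² = 32;  R = 3+2 = 5,  c = 32−5² = 7
v_rel = (-7, 0),  |v_rel|² = 49;  v_rel·d = (-7)·(-4) + (0)·(4) = 28
49·t² − 56·t + 7 = 0  ⇒  m = 28² − 49·7 = 441
m = 441 > 0,  v_rel·d = 28 > 0  ⇒  inside

inside=yes margin=441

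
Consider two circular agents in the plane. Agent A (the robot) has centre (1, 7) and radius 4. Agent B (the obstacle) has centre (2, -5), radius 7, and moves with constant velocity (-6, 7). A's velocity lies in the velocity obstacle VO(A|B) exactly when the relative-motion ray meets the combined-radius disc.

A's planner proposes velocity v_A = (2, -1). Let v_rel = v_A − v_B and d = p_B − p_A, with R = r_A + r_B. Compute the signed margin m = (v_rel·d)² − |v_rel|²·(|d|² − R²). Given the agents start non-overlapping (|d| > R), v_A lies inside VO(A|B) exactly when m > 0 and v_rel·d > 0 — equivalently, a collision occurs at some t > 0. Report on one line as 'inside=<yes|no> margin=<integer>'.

d = (1, -12),  |d|² = 145;  R = 4+7 = 11,  c = 145−11² = 24
v_rel = (8, -8),  |v_rel|² = 128;  v_rel·d = (8)·(1) + (-8)·(-12) = 104
128·t² − 208·t + 24 = 0  ⇒  m = 104² − 128·24 = 7744
m = 7744 > 0,  v_rel·d = 104 > 0  ⇒  inside

inside=yes margin=7744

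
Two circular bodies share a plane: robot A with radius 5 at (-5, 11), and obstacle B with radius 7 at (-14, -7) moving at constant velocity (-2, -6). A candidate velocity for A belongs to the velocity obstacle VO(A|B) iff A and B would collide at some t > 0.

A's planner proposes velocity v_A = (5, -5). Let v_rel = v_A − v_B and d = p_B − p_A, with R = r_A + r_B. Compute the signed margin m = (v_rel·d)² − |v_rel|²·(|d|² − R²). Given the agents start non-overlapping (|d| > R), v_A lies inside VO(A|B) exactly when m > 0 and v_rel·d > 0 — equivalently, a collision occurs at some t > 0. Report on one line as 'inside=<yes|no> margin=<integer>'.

d = (-9, -18),  |d|² = 405;  R = 5+7 = 12,  c = 405−12² = 261
v_rel = (7, 1),  |v_rel|² = 50;  v_rel·d = (7)·(-9) + (1)·(-18) = -81
50·t² + 162·t + 261 = 0  ⇒  m = (-81)² − 50·261 = -6489
m = -6489 < 0,  v_rel·d = -81 < 0  ⇒  outside

inside=no margin=-6489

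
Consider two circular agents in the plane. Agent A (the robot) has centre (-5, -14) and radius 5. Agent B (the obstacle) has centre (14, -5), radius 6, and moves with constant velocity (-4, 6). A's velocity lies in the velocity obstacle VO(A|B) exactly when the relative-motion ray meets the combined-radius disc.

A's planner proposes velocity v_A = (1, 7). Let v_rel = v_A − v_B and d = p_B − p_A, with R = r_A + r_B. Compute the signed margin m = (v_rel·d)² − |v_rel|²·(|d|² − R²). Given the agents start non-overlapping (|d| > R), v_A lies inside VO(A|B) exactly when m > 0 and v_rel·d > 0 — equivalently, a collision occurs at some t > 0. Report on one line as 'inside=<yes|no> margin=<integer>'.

d = (19, 9),  |d|² = 442;  R = 5+6 = 11,  c = 442−11² = 321
v_rel = (5, 1),  |v_rel|² = 26;  v_rel·d = (5)·(19) + (1)·(9) = 104
26·t² − 208·t + 321 = 0  ⇒  m = 104² − 26·321 = 2470
m = 2470 > 0,  v_rel·d = 104 > 0  ⇒  inside

inside=yes margin=2470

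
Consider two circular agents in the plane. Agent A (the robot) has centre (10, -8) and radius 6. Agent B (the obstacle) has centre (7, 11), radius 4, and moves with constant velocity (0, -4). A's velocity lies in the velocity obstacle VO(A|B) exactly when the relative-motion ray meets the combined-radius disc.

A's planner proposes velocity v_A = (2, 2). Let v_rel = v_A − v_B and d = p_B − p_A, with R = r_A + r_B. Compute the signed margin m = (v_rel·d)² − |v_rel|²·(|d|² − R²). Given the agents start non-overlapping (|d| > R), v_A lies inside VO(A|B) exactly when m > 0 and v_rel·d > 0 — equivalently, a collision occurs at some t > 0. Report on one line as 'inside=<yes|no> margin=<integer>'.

d = (-3, 19),  |d|² = 370;  R = 6+4 = 10,  c = 370−10² = 270
v_rel = (2, 6),  |v_rel|² = 40;  v_rel·d = (2)·(-3) + (6)·(19) = 108
40·t² − 216·t + 270 = 0  ⇒  m = 108² − 40·270 = 864
m = 864 > 0,  v_rel·d = 108 > 0  ⇒  inside

inside=yes margin=864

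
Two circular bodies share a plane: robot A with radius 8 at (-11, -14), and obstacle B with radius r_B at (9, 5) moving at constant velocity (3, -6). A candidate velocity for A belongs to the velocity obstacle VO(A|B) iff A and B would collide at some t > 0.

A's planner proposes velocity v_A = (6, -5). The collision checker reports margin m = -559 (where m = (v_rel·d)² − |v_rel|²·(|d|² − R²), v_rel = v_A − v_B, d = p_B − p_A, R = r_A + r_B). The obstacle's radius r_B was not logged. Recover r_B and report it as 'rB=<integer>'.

m = -559
d = (20, 19);  v_rel = (3, 1),  |v_rel|² = 10
v_rel×d = (3)·(19) − (1)·(20) = 37
since m = R²·10 − 37²:  R² = (1369 + -559) / 10 = 81
R = √81 = 9  ⇒  r_B = 9 − 8 = 1

rB=1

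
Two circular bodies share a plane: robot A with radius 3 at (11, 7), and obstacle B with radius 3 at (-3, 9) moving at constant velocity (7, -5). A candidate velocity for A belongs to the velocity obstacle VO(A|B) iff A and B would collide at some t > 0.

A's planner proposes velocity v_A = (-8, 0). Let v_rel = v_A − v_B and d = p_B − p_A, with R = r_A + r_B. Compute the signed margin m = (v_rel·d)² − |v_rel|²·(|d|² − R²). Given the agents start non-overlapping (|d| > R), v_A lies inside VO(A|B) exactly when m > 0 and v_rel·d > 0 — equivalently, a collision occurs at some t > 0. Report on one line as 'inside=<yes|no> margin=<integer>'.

d = (-14, 2),  |d|² = 200;  R = 3+3 = 6,  c = 200−6² = 164
v_rel = (-15, 5),  |v_rel|² = 250;  v_rel·d = (-15)·(-14) + (5)·(2) = 220
250·t² − 440·t + 164 = 0  ⇒  m = 220² − 250·164 = 7400
m = 7400 > 0,  v_rel·d = 220 > 0  ⇒  inside

inside=yes margin=7400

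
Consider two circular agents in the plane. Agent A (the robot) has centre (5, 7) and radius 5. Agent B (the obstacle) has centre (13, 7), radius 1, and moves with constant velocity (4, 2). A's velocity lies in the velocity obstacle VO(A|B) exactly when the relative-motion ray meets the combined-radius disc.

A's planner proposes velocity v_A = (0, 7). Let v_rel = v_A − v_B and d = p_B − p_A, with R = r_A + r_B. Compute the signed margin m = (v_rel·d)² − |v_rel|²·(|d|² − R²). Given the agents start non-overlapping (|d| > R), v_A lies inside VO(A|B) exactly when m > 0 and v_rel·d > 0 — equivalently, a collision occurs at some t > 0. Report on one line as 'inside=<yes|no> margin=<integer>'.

d = (8, 0),  |d|² = 64;  R = 5+1 = 6,  c = 64−6² = 28
v_rel = (-4, 5),  |v_rel|² = 41;  v_rel·d = (-4)·(8) + (5)·(0) = -32
41·t² + 64·t + 28 = 0  ⇒  m = (-32)² − 41·28 = -124
m = -124 < 0,  v_rel·d = -32 < 0  ⇒  outside

inside=no margin=-124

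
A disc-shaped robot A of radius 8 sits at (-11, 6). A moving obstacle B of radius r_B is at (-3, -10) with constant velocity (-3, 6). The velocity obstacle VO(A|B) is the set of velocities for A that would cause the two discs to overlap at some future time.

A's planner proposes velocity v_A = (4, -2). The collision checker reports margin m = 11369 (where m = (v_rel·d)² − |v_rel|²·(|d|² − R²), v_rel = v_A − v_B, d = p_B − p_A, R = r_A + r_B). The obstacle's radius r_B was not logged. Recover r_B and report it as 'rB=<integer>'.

m = 11369
d = (8, -16);  v_rel = (7, -8),  |v_rel|² = 113
v_rel×d = (7)·(-16) − (-8)·(8) = -48
since m = R²·113 − (-48)²:  R² = (2304 + 11369) / 113 = 121
R = √121 = 11  ⇒  r_B = 11 − 8 = 3

rB=3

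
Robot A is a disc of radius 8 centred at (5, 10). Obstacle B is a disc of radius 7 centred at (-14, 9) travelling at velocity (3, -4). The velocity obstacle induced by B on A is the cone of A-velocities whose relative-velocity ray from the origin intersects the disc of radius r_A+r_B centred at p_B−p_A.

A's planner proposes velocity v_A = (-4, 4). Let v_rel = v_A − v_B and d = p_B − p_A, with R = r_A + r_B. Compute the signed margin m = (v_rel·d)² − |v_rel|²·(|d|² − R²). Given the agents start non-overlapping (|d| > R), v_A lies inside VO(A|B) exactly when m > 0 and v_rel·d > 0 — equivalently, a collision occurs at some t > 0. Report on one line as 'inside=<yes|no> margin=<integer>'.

d = (-19, -1),  |d|² = 362;  R = 8+7 = 15,  c = 362−15² = 137
v_rel = (-7, 8),  |v_rel|² = 113;  v_rel·d = (-7)·(-19) + (8)·(-1) = 125
113·t² − 250·t + 137 = 0  ⇒  m = 125² − 113·137 = 144
m = 144 > 0,  v_rel·d = 125 > 0  ⇒  inside

inside=yes margin=144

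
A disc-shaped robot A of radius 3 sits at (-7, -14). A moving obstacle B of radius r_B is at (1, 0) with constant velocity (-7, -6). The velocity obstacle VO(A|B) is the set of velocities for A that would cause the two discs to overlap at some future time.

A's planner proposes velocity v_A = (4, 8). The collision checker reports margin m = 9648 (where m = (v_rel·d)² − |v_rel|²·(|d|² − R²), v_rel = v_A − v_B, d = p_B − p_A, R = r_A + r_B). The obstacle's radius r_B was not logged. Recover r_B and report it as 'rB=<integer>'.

m = 9648
d = (8, 14);  v_rel = (11, 14),  |v_rel|² = 317
v_rel×d = (11)·(14) − (14)·(8) = 42
since m = R²·317 − 42²:  R² = (1764 + 9648) / 317 = 36
R = √36 = 6  ⇒  r_B = 6 − 3 = 3

rB=3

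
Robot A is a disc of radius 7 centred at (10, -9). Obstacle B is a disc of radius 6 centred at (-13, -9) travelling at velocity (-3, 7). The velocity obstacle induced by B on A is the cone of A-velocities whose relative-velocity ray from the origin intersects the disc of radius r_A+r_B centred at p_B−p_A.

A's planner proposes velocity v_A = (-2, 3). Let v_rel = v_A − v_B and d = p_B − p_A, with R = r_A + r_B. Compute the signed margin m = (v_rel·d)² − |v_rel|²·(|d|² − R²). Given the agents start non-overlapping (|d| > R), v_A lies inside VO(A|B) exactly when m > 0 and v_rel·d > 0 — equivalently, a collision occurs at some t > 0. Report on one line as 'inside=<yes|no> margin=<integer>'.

d = (-23, 0),  |d|² = 529;  R = 7+6 = 13,  c = 529−13² = 360
v_rel = (1, -4),  |v_rel|² = 17;  v_rel·d = (1)·(-23) + (-4)·(0) = -23
17·t² + 46·t + 360 = 0  ⇒  m = (-23)² − 17·360 = -5591
m = -5591 < 0,  v_rel·d = -23 < 0  ⇒  outside

inside=no margin=-5591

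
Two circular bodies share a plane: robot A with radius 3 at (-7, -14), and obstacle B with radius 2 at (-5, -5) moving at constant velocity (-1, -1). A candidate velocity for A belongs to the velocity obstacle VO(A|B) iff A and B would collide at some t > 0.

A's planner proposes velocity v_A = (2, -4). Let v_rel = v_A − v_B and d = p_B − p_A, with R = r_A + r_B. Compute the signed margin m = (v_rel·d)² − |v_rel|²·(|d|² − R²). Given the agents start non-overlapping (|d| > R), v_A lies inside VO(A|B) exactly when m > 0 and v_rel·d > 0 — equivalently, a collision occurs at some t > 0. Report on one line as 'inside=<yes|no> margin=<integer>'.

d = (2, 9),  |d|² = 85;  R = 3+2 = 5,  c = 85−5² = 60
v_rel = (3, -3),  |v_rel|² = 18;  v_rel·d = (3)·(2) + (-3)·(9) = -21
18·t² + 42·t + 60 = 0  ⇒  m = (-21)² − 18·60 = -639
m = -639 < 0,  v_rel·d = -21 < 0  ⇒  outside

inside=no margin=-639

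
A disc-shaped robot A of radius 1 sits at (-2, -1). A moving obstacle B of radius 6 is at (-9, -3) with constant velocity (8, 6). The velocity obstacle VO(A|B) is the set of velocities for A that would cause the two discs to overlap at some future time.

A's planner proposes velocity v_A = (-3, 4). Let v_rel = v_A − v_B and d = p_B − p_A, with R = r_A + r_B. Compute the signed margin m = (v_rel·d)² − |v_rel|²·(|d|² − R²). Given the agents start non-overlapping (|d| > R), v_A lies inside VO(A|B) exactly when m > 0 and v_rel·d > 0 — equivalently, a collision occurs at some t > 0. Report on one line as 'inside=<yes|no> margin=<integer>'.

d = (-7, -2),  |d|² = 53;  R = 1+6 = 7,  c = 53−7² = 4
v_rel = (-11, -2),  |v_rel|² = 125;  v_rel·d = (-11)·(-7) + (-2)·(-2) = 81
125·t² − 162·t + 4 = 0  ⇒  m = 81² − 125·4 = 6061
m = 6061 > 0,  v_rel·d = 81 > 0  ⇒  inside

inside=yes margin=6061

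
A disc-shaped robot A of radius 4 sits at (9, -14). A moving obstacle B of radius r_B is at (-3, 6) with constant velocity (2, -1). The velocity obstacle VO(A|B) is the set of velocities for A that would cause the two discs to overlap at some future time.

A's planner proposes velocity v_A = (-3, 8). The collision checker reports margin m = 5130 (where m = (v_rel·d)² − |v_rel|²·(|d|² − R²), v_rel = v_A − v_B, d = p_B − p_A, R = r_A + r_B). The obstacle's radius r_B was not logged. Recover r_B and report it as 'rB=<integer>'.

m = 5130
d = (-12, 20);  v_rel = (-5, 9),  |v_rel|² = 106
v_rel×d = (-5)·(20) − (9)·(-12) = 8
since m = R²·106 − 8²:  R² = (64 + 5130) / 106 = 49
R = √49 = 7  ⇒  r_B = 7 − 4 = 3

rB=3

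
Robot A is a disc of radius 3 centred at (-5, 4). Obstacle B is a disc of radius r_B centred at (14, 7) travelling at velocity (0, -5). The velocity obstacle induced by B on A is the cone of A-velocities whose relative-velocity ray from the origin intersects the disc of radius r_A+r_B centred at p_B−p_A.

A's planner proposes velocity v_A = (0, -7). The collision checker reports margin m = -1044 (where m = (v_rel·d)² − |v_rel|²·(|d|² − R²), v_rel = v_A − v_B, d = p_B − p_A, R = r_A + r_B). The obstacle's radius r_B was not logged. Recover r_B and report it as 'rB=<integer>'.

m = -1044
d = (19, 3);  v_rel = (0, -2),  |v_rel|² = 4
v_rel×d = (0)·(3) − (-2)·(19) = 38
since m = R²·4 − 38²:  R² = (1444 + -1044) / 4 = 100
R = √100 = 10  ⇒  r_B = 10 − 3 = 7

rB=7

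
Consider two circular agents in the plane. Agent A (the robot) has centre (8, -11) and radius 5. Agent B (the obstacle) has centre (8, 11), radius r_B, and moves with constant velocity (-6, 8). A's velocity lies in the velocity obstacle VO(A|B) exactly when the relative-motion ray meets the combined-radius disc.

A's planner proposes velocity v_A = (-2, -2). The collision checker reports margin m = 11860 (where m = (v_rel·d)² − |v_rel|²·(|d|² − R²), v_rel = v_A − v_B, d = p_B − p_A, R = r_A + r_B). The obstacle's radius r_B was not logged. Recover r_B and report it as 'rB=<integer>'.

m = 11860
d = (0, 22);  v_rel = (4, -10),  |v_rel|² = 116
v_rel×d = (4)·(22) − (-10)·(0) = 88
since m = R²·116 − 88²:  R² = (7744 + 11860) / 116 = 169
R = √169 = 13  ⇒  r_B = 13 − 5 = 8

rB=8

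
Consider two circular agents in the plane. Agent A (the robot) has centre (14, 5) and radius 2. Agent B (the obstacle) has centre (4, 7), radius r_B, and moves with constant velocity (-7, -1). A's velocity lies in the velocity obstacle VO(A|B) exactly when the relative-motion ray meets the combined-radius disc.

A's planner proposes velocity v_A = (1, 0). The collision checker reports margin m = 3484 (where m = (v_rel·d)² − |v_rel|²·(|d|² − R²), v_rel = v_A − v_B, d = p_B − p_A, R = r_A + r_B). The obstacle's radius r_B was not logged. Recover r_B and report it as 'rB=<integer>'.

m = 3484
d = (-10, 2);  v_rel = (8, 1),  |v_rel|² = 65
v_rel×d = (8)·(2) − (1)·(-10) = 26
since m = R²·65 − 26²:  R² = (676 + 3484) / 65 = 64
R = √64 = 8  ⇒  r_B = 8 − 2 = 6

rB=6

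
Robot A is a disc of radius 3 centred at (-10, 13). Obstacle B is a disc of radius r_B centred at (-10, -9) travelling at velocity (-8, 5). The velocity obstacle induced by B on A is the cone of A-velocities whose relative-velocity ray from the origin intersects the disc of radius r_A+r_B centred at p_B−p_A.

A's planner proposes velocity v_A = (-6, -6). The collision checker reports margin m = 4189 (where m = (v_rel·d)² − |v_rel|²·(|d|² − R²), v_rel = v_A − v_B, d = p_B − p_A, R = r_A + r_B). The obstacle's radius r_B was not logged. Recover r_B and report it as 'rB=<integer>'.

m = 4189
d = (0, -22);  v_rel = (2, -11),  |v_rel|² = 125
v_rel×d = (2)·(-22) − (-11)·(0) = -44
since m = R²·125 − (-44)²:  R² = (1936 + 4189) / 125 = 49
R = √49 = 7  ⇒  r_B = 7 − 3 = 4

rB=4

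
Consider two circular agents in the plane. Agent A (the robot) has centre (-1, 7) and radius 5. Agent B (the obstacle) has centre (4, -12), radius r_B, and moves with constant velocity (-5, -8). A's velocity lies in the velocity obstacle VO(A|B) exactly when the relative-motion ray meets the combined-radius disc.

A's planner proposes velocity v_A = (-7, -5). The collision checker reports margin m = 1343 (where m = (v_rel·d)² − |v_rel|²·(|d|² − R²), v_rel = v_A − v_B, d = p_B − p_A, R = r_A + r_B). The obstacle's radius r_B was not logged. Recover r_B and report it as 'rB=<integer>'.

m = 1343
d = (5, -19);  v_rel = (-2, 3),  |v_rel|² = 13
v_rel×d = (-2)·(-19) − (3)·(5) = 23
since m = R²·13 − 23²:  R² = (529 + 1343) / 13 = 144
R = √144 = 12  ⇒  r_B = 12 − 5 = 7

rB=7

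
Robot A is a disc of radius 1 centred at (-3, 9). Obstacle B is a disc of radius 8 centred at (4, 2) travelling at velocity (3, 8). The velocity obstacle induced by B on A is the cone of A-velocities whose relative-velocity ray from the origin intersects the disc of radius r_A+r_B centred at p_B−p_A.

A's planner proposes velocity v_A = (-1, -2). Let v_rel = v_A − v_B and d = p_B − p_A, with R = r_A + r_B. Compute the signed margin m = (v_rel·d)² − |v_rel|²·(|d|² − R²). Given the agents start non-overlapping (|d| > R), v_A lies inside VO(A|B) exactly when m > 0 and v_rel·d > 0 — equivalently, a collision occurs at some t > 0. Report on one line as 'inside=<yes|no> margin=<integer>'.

d = (7, -7),  |d|² = 98;  R = 1+8 = 9,  c = 98−9² = 17
v_rel = (-4, -10),  |v_rel|² = 116;  v_rel·d = (-4)·(7) + (-10)·(-7) = 42
116·t² − 84·t + 17 = 0  ⇒  m = 42² − 116·17 = -208
m = -208 < 0,  v_rel·d = 42 > 0  ⇒  outside

inside=no margin=-208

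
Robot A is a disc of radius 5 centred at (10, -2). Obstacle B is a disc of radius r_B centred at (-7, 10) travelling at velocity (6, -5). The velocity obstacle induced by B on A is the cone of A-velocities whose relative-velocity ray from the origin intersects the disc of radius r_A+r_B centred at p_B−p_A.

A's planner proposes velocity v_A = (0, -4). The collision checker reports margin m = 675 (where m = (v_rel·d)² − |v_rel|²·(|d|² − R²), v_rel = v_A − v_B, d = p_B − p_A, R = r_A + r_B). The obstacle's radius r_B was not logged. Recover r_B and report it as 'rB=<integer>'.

m = 675
d = (-17, 12);  v_rel = (-6, 1),  |v_rel|² = 37
v_rel×d = (-6)·(12) − (1)·(-17) = -55
since m = R²·37 − (-55)²:  R² = (3025 + 675) / 37 = 100
R = √100 = 10  ⇒  r_B = 10 − 5 = 5

rB=5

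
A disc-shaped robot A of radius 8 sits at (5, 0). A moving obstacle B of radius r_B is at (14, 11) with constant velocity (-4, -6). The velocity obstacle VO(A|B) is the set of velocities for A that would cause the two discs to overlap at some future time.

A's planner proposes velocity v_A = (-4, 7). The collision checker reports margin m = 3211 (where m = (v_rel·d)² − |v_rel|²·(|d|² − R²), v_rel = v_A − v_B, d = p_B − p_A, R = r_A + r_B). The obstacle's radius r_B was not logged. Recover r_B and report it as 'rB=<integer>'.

m = 3211
d = (9, 11);  v_rel = (0, 13),  |v_rel|² = 169
v_rel×d = (0)·(11) − (13)·(9) = -117
since m = R²·169 − (-117)²:  R² = (13689 + 3211) / 169 = 100
R = √100 = 10  ⇒  r_B = 10 − 8 = 2

rB=2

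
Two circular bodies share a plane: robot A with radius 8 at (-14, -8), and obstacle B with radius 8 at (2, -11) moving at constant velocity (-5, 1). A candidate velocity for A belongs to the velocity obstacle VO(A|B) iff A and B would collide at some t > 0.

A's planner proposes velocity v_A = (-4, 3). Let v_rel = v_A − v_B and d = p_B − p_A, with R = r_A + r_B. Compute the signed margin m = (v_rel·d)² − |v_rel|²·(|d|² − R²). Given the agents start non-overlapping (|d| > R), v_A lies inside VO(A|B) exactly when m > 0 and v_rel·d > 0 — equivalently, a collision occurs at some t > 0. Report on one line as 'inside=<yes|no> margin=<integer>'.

d = (16, -3),  |d|² = 265;  R = 8+8 = 16,  c = 265−16² = 9
v_rel = (1, 2),  |v_rel|² = 5;  v_rel·d = (1)·(16) + (2)·(-3) = 10
5·t² − 20·t + 9 = 0  ⇒  m = 10² − 5·9 = 55
m = 55 > 0,  v_rel·d = 10 > 0  ⇒  inside

inside=yes margin=55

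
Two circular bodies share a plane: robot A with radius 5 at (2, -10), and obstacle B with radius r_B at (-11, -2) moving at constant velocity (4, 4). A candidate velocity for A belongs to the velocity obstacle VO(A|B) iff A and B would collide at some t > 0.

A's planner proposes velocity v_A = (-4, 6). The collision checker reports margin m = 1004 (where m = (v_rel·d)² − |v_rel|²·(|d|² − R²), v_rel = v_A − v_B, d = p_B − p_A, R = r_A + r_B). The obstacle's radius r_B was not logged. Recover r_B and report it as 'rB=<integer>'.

m = 1004
d = (-13, 8);  v_rel = (-8, 2),  |v_rel|² = 68
v_rel×d = (-8)·(8) − (2)·(-13) = -38
since m = R²·68 − (-38)²:  R² = (1444 + 1004) / 68 = 36
R = √36 = 6  ⇒  r_B = 6 − 5 = 1

rB=1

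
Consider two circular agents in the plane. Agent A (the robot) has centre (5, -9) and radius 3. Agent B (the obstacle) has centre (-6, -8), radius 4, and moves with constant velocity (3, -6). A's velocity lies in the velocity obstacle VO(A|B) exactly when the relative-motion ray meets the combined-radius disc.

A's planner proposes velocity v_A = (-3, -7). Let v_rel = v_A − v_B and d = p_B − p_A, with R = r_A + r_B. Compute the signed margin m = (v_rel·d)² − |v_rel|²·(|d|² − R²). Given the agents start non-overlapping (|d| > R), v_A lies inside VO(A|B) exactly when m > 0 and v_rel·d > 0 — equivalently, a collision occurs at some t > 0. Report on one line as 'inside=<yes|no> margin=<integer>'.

d = (-11, 1),  |d|² = 122;  R = 3+4 = 7,  c = 122−7² = 73
v_rel = (-6, -1),  |v_rel|² = 37;  v_rel·d = (-6)·(-11) + (-1)·(1) = 65
37·t² − 130·t + 73 = 0  ⇒  m = 65² − 37·73 = 1524
m = 1524 > 0,  v_rel·d = 65 > 0  ⇒  inside

inside=yes margin=1524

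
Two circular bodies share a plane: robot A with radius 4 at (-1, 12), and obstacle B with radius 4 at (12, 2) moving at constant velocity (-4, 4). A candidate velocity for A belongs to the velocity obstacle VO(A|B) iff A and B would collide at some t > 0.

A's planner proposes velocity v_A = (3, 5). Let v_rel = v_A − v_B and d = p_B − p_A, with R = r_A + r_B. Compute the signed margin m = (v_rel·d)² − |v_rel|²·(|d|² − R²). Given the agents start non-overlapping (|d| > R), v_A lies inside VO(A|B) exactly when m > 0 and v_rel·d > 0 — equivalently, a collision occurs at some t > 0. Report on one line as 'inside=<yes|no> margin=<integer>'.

d = (13, -10),  |d|² = 269;  R = 4+4 = 8,  c = 269−8² = 205
v_rel = (7, 1),  |v_rel|² = 50;  v_rel·d = (7)·(13) + (1)·(-10) = 81
50·t² − 162·t + 205 = 0  ⇒  m = 81² − 50·205 = -3689
m = -3689 < 0,  v_rel·d = 81 > 0  ⇒  outside

inside=no margin=-3689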